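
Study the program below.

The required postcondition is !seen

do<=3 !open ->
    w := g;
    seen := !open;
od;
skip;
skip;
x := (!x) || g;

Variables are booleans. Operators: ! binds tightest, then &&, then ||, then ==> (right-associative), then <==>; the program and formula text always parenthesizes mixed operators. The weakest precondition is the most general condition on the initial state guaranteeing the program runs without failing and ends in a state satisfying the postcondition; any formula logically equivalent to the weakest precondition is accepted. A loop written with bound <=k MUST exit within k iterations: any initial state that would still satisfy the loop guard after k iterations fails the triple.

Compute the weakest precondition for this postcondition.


Working backward. After the program, !seen must hold.
Before x := (!x) || g: !seen
Before skip: !seen
Before skip: !seen
Before the loop (bound <=3), unroll the exhaustion recursion (WP_0 = exit-now case; WP_j = one more guarded iteration, up to j = 3):
  WP_0: open && (!seen)
  WP_1: ((!open) ==> open) && (open ==> (!seen))
  WP_2: ((!open) ==> ((!open) ==> open)) && (open ==> (!seen))
  WP_3: ((!open) ==> ((!open) ==> ((!open) ==> open))) && (open ==> (!seen))
So before the loop: ((!open) ==> ((!open) ==> ((!open) ==> open))) && (open ==> (!seen))
Answer: WP = ((!open) ==> ((!open) ==> ((!open) ==> open))) && (open ==> (!seen))


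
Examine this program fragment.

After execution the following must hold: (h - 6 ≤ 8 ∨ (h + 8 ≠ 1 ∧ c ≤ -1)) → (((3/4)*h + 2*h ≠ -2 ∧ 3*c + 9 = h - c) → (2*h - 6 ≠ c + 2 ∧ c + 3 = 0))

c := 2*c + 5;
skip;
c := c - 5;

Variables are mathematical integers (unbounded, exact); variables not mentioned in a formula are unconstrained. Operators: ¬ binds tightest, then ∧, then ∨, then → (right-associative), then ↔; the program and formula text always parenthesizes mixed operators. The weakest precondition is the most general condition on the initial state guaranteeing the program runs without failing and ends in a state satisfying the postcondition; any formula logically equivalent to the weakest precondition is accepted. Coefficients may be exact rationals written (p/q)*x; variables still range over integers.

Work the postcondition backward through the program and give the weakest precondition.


Working backward. After the program, the postcondition (h - 6 ≤ 8 ∨ (h + 8 ≠ 1 ∧ c ≤ -1)) → (((3/4)*h + 2*h ≠ -2 ∧ 3*c + 9 = h - c) → (2*h - 6 ≠ c + 2 ∧ c + 3 = 0)) must hold; in canonical form it is (h ≤ 14 ∨ (h ≠ -7 ∧ c ≤ -1)) → (((11/4)*h ≠ -2 ∧ 4*c = h - 9) → (2*h ≠ c + 8 ∧ c = -3)).
Before c := c - 5: (h ≤ 14 ∨ (h ≠ -7 ∧ c ≤ 4)) → (((11/4)*h ≠ -2 ∧ 4*c = h + 11) → (2*h ≠ c + 3 ∧ c = 2))
Before skip: (h ≤ 14 ∨ (h ≠ -7 ∧ c ≤ 4)) → (((11/4)*h ≠ -2 ∧ 4*c = h + 11) → (2*h ≠ c + 3 ∧ c = 2))
Before c := 2*c + 5: (h ≤ 14 ∨ (h ≠ -7 ∧ 2*c ≤ -1)) → (((11/4)*h ≠ -2 ∧ 8*c = h - 9) → (2*h ≠ 2*c + 8 ∧ 2*c = -3))
Answer: WP = (h ≤ 14 ∨ (h ≠ -7 ∧ 2*c ≤ -1)) → (((11/4)*h ≠ -2 ∧ 8*c = h - 9) → (2*h ≠ 2*c + 8 ∧ 2*c = -3))


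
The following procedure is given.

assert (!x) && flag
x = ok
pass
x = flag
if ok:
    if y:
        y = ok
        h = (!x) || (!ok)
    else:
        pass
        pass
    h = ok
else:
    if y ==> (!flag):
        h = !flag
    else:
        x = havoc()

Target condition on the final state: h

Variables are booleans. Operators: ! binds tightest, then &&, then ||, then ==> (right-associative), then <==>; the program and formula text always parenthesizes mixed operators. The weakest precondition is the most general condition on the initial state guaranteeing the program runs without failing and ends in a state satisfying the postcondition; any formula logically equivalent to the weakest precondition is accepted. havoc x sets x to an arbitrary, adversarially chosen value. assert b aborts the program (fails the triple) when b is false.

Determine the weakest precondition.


Working backward. After the program, h must hold.
Then branch requires (y ==> ok) && ((!y) ==> ok); else branch requires ((y ==> (!flag)) ==> (!flag)) && ((!(y ==> (!flag))) ==> h).
Before the if: (ok ==> ((y ==> ok) && ((!y) ==> ok))) && ((!ok) ==> (((y ==> (!flag)) ==> (!flag)) && ((!(y ==> (!flag))) ==> h)))
Before x := flag: (ok ==> ((y ==> ok) && ((!y) ==> ok))) && ((!ok) ==> (((y ==> (!flag)) ==> (!flag)) && ((!(y ==> (!flag))) ==> h)))
Before skip: (ok ==> ((y ==> ok) && ((!y) ==> ok))) && ((!ok) ==> (((y ==> (!flag)) ==> (!flag)) && ((!(y ==> (!flag))) ==> h)))
Before x := ok: (ok ==> ((y ==> ok) && ((!y) ==> ok))) && ((!ok) ==> (((y ==> (!flag)) ==> (!flag)) && ((!(y ==> (!flag))) ==> h)))
Before assert (!x) && flag: (!x) && flag && (ok ==> ((y ==> ok) && ((!y) ==> ok))) && ((!ok) ==> (((y ==> (!flag)) ==> (!flag)) && ((!(y ==> (!flag))) ==> h)))
Answer: WP = (!x) && flag && (ok ==> ((y ==> ok) && ((!y) ==> ok))) && ((!ok) ==> (((y ==> (!flag)) ==> (!flag)) && ((!(y ==> (!flag))) ==> h)))


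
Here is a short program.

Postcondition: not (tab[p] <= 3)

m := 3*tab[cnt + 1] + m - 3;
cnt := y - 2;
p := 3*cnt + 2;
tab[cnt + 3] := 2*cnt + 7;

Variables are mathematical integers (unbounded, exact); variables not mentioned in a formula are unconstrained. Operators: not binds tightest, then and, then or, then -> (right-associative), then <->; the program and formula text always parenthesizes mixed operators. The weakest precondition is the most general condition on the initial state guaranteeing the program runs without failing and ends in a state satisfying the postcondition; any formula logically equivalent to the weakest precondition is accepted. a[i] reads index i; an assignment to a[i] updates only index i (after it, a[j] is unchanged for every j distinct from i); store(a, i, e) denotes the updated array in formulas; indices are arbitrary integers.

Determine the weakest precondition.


Working backward. After the program, not (tab[p] <= 3) must hold.
Before tab[cnt + 3] := 2*cnt + 7: not (store(tab, cnt + 3, 2*cnt + 7)[p] <= 3)
Before p := 3*cnt + 2: not (store(tab, cnt + 3, 2*cnt + 7)[3*cnt + 2] <= 3)
Before cnt := y - 2: not (store(tab, y + 1, 2*y + 3)[3*y - 4] <= 3)
Before m := 3*tab[cnt + 1] + m - 3: not (store(tab, y + 1, 2*y + 3)[3*y - 4] <= 3)
Answer: WP = not (store(tab, y + 1, 2*y + 3)[3*y - 4] <= 3)


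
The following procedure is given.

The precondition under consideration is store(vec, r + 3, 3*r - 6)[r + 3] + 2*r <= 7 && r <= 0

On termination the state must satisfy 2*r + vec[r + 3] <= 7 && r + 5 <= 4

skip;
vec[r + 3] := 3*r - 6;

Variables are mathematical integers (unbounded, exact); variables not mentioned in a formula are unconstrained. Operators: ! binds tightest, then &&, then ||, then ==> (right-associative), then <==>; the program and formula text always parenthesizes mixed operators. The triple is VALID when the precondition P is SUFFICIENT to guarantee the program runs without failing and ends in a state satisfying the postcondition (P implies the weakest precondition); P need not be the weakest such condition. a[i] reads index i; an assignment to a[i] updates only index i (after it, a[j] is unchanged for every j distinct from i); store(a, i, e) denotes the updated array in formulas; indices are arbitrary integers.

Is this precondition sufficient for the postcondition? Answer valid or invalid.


Working backward. After the program, the postcondition 2*r + vec[r + 3] <= 7 && r + 5 <= 4 must hold; in canonical form it is vec[r + 3] + 2*r <= 7 && r <= -1.
Before vec[r + 3] := 3*r - 6: store(vec, r + 3, 3*r - 6)[r + 3] + 2*r <= 7 && r <= -1
Before skip: store(vec, r + 3, 3*r - 6)[r + 3] + 2*r <= 7 && r <= -1
The weakest precondition is store(vec, r + 3, 3*r - 6)[r + 3] + 2*r <= 7 && r <= -1.
Check whether store(vec, r + 3, 3*r - 6)[r + 3] + 2*r <= 7 && r <= 0 implies it.
Countermodel: at the initial state r = 0, vec = {[3] = 0, elsewhere 0}, the precondition holds but the weakest precondition fails.
Answer: invalid


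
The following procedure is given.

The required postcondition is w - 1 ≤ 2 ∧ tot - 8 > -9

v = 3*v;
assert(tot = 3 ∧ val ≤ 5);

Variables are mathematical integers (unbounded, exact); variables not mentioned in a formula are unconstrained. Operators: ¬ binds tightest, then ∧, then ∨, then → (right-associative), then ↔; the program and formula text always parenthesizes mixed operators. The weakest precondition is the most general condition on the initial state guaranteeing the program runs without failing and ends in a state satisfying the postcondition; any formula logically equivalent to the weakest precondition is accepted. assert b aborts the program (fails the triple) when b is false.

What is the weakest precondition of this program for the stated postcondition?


Working backward. After the program, the postcondition w - 1 ≤ 2 ∧ tot - 8 > -9 must hold; in canonical form it is w ≤ 3 ∧ tot > -1.
Before assert tot = 3 ∧ val ≤ 5: tot = 3 ∧ val ≤ 5 ∧ w ≤ 3 ∧ tot > -1
Before v := 3*v: tot = 3 ∧ val ≤ 5 ∧ w ≤ 3 ∧ tot > -1
Answer: WP = tot = 3 ∧ val ≤ 5 ∧ w ≤ 3 ∧ tot > -1


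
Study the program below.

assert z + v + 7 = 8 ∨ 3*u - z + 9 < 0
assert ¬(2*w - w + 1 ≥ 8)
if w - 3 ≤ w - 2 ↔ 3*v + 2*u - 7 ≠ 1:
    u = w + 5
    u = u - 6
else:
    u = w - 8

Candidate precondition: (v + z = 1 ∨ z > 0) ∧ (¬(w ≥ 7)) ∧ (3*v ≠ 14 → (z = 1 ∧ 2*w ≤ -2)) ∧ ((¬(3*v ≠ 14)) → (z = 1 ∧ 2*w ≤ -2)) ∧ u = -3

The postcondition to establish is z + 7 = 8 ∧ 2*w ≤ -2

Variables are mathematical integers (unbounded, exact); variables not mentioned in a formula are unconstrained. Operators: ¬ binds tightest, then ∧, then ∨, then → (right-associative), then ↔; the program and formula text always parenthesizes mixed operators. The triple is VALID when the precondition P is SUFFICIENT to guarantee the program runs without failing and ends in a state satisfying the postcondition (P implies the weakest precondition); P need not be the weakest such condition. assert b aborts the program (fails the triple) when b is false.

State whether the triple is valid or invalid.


Working backward. After the program, the postcondition z + 7 = 8 ∧ 2*w ≤ -2 must hold; in canonical form it is z = 1 ∧ 2*w ≤ -2.
Then branch requires z = 1 ∧ 2*w ≤ -2; else branch requires z = 1 ∧ 2*w ≤ -2.
Before the if: (2*u + 3*v ≠ 8 → (z = 1 ∧ 2*w ≤ -2)) ∧ ((¬(2*u + 3*v ≠ 8)) → (z = 1 ∧ 2*w ≤ -2))
Before assert ¬(2*w - w + 1 ≥ 8): (¬(w ≥ 7)) ∧ (2*u + 3*v ≠ 8 → (z = 1 ∧ 2*w ≤ -2)) ∧ ((¬(2*u + 3*v ≠ 8)) → (z = 1 ∧ 2*w ≤ -2))
Before assert z + v + 7 = 8 ∨ 3*u - z + 9 < 0: (v + z = 1 ∨ 3*u < z - 9) ∧ (¬(w ≥ 7)) ∧ (2*u + 3*v ≠ 8 → (z = 1 ∧ 2*w ≤ -2)) ∧ ((¬(2*u + 3*v ≠ 8)) → (z = 1 ∧ 2*w ≤ -2))
The weakest precondition is (v + z = 1 ∨ 3*u < z - 9) ∧ (¬(w ≥ 7)) ∧ (2*u + 3*v ≠ 8 → (z = 1 ∧ 2*w ≤ -2)) ∧ ((¬(2*u + 3*v ≠ 8)) → (z = 1 ∧ 2*w ≤ -2)).
Check whether (v + z = 1 ∨ z > 0) ∧ (¬(w ≥ 7)) ∧ (3*v ≠ 14 → (z = 1 ∧ 2*w ≤ -2)) ∧ ((¬(3*v ≠ 14)) → (z = 1 ∧ 2*w ≤ -2)) ∧ u = -3 implies it.
Every state satisfying the precondition satisfies the weakest precondition: the implication holds.
Answer: valid


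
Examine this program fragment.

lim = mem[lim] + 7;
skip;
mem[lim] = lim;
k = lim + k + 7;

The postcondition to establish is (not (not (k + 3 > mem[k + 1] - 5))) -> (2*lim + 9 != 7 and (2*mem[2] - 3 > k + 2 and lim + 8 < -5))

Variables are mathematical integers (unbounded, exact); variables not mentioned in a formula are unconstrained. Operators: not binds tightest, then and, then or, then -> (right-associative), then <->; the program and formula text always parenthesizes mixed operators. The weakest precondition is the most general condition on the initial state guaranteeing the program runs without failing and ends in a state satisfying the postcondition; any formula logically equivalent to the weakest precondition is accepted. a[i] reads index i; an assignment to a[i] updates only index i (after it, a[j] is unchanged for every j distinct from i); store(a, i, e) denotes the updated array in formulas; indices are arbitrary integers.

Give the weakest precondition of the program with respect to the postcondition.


Working backward. After the program, the postcondition (not (not (k + 3 > mem[k + 1] - 5))) -> (2*lim + 9 != 7 and (2*mem[2] - 3 > k + 2 and lim + 8 < -5)) must hold; in canonical form it is k > mem[k + 1] - 8 -> (2*lim != -2 and 2*mem[2] > k + 5 and lim < -13).
Before k := lim + k + 7: k + lim > mem[k + lim + 8] - 15 -> (2*lim != -2 and 2*mem[2] > k + lim + 12 and lim < -13)
Before mem[lim] := lim: k + lim > store(mem, lim, lim)[k + lim + 8] - 15 -> (2*lim != -2 and 2*store(mem, lim, lim)[2] > k + lim + 12 and lim < -13)
Before skip: k + lim > store(mem, lim, lim)[k + lim + 8] - 15 -> (2*lim != -2 and 2*store(mem, lim, lim)[2] > k + lim + 12 and lim < -13)
Before lim := mem[lim] + 7: mem[lim] + k > store(mem, mem[lim] + 7, mem[lim] + 7)[mem[lim] + k + 15] - 22 -> (2*mem[lim] != -16 and 2*store(mem, mem[lim] + 7, mem[lim] + 7)[2] > mem[lim] + k + 19 and mem[lim] < -20)
Answer: WP = mem[lim] + k > store(mem, mem[lim] + 7, mem[lim] + 7)[mem[lim] + k + 15] - 22 -> (2*mem[lim] != -16 and 2*store(mem, mem[lim] + 7, mem[lim] + 7)[2] > mem[lim] + k + 19 and mem[lim] < -20)


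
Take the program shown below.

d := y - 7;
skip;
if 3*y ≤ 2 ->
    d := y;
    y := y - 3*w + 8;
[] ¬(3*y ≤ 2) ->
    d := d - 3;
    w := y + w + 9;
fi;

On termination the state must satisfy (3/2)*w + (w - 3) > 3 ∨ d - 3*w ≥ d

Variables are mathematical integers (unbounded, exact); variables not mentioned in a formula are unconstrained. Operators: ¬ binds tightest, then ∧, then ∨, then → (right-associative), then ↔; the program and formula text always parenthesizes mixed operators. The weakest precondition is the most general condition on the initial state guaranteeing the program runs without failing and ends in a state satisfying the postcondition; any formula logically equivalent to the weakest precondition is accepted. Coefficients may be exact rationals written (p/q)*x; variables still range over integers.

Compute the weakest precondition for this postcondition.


Working backward. After the program, the postcondition (3/2)*w + (w - 3) > 3 ∨ d - 3*w ≥ d must hold; in canonical form it is (5/2)*w > 6 ∨ 3*w ≤ 0.
Then branch requires (5/2)*w > 6 ∨ 3*w ≤ 0; else branch requires (5/2)*w + (5/2)*y > -33/2 ∨ 3*w + 3*y ≤ -27.
Before the if: (3*y ≤ 2 → ((5/2)*w > 6 ∨ 3*w ≤ 0)) ∧ ((¬(3*y ≤ 2)) → ((5/2)*w + (5/2)*y > -33/2 ∨ 3*w + 3*y ≤ -27))
Before skip: (3*y ≤ 2 → ((5/2)*w > 6 ∨ 3*w ≤ 0)) ∧ ((¬(3*y ≤ 2)) → ((5/2)*w + (5/2)*y > -33/2 ∨ 3*w + 3*y ≤ -27))
Before d := y - 7: (3*y ≤ 2 → ((5/2)*w > 6 ∨ 3*w ≤ 0)) ∧ ((¬(3*y ≤ 2)) → ((5/2)*w + (5/2)*y > -33/2 ∨ 3*w + 3*y ≤ -27))
Answer: WP = (3*y ≤ 2 → ((5/2)*w > 6 ∨ 3*w ≤ 0)) ∧ ((¬(3*y ≤ 2)) → ((5/2)*w + (5/2)*y > -33/2 ∨ 3*w + 3*y ≤ -27))


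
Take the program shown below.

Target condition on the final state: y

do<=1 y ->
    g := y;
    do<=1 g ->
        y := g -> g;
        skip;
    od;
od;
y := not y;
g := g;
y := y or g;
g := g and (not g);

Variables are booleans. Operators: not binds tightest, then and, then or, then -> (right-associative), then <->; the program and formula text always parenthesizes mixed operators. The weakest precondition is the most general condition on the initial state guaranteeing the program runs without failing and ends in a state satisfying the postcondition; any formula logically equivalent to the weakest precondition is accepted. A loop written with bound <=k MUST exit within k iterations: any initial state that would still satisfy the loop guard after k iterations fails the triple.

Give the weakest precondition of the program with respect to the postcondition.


Working backward. After the program, y must hold.
Before g := g and (not g): y
Before y := y or g: y or g
Before g := g: y or g
Before y := not y: (not y) or g
Before the loop (bound <=1), unroll the exhaustion recursion (WP_0 = exit-now case; WP_j = one more guarded iteration, up to j = 1):
  WP_0: (not y) and ((not y) or g)
  WP_1: (y -> (not y)) and ((not y) -> ((not y) or g))
So before the loop: (y -> (not y)) and ((not y) -> ((not y) or g))
Answer: WP = (y -> (not y)) and ((not y) -> ((not y) or g))


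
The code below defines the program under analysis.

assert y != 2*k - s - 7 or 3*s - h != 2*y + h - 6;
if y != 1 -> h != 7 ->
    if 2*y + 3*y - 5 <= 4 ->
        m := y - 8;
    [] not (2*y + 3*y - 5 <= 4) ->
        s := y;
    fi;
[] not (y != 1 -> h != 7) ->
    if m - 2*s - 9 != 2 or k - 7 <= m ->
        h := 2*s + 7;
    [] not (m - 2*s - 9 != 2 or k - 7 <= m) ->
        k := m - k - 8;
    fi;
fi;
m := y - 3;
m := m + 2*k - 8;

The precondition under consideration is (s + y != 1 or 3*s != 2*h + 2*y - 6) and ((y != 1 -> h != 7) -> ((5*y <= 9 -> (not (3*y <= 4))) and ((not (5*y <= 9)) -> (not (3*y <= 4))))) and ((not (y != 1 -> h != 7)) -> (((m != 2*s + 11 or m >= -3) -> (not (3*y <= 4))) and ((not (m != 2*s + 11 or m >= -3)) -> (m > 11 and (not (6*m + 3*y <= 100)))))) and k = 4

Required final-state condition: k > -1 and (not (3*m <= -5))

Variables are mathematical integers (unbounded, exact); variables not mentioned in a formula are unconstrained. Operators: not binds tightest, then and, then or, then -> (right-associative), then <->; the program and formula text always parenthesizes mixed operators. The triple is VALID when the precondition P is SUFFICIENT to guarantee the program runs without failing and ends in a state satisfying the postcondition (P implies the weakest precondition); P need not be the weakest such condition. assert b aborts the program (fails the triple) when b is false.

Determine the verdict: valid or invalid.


Working backward. After the program, k > -1 and (not (3*m <= -5)) must hold.
Before m := m + 2*k - 8: k > -1 and (not (6*k + 3*m <= 19))
Before m := y - 3: k > -1 and (not (6*k + 3*y <= 28))
Then branch requires (5*y <= 9 -> (k > -1 and (not (6*k + 3*y <= 28)))) and ((not (5*y <= 9)) -> (k > -1 and (not (6*k + 3*y <= 28)))); else branch requires ((m != 2*s + 11 or k <= m + 7) -> (k > -1 and (not (6*k + 3*y <= 28)))) and ((not (m != 2*s + 11 or k <= m + 7)) -> (m > k + 7 and (not (6*m + 3*y <= 6*k + 76)))).
Before the if: ((y != 1 -> h != 7) -> ((5*y <= 9 -> (k > -1 and (not (6*k + 3*y <= 28)))) and ((not (5*y <= 9)) -> (k > -1 and (not (6*k + 3*y <= 28)))))) and ((not (y != 1 -> h != 7)) -> (((m != 2*s + 11 or k <= m + 7) -> (k > -1 and (not (6*k + 3*y <= 28)))) and ((not (m != 2*s + 11 or k <= m + 7)) -> (m > k + 7 and (not (6*m + 3*y <= 6*k + 76))))))
Before assert y != 2*k - s - 7 or 3*s - h != 2*y + h - 6: (s + y != 2*k - 7 or 3*s != 2*h + 2*y - 6) and ((y != 1 -> h != 7) -> ((5*y <= 9 -> (k > -1 and (not (6*k + 3*y <= 28)))) and ((not (5*y <= 9)) -> (k > -1 and (not (6*k + 3*y <= 28)))))) and ((not (y != 1 -> h != 7)) -> (((m != 2*s + 11 or k <= m + 7) -> (k > -1 and (not (6*k + 3*y <= 28)))) and ((not (m != 2*s + 11 or k <= m + 7)) -> (m > k + 7 and (not (6*m + 3*y <= 6*k + 76))))))
The weakest precondition is (s + y != 2*k - 7 or 3*s != 2*h + 2*y - 6) and ((y != 1 -> h != 7) -> ((5*y <= 9 -> (k > -1 and (not (6*k + 3*y <= 28)))) and ((not (5*y <= 9)) -> (k > -1 and (not (6*k + 3*y <= 28)))))) and ((not (y != 1 -> h != 7)) -> (((m != 2*s + 11 or k <= m + 7) -> (k > -1 and (not (6*k + 3*y <= 28)))) and ((not (m != 2*s + 11 or k <= m + 7)) -> (m > k + 7 and (not (6*m + 3*y <= 6*k + 76)))))).
Check whether (s + y != 1 or 3*s != 2*h + 2*y - 6) and ((y != 1 -> h != 7) -> ((5*y <= 9 -> (not (3*y <= 4))) and ((not (5*y <= 9)) -> (not (3*y <= 4))))) and ((not (y != 1 -> h != 7)) -> (((m != 2*s + 11 or m >= -3) -> (not (3*y <= 4))) and ((not (m != 2*s + 11 or m >= -3)) -> (m > 11 and (not (6*m + 3*y <= 100)))))) and k = 4 implies it.
Every state satisfying the precondition satisfies the weakest precondition: the implication holds.
Answer: valid


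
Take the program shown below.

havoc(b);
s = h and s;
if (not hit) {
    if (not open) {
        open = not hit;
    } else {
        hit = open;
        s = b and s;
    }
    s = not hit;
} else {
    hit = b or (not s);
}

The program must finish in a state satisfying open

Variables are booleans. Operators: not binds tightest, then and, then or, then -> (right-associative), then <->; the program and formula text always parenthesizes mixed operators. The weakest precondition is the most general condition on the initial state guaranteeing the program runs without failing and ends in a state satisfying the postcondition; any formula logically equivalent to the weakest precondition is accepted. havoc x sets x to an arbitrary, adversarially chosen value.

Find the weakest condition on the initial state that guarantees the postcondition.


Working backward. After the program, open must hold.
Then branch requires (not open) -> (not hit); else branch requires open.
Before the if: ((not hit) -> ((not open) -> (not hit))) and (hit -> open)
Before s := h and s: ((not hit) -> ((not open) -> (not hit))) and (hit -> open)
Before havoc b: ((not hit) -> ((not open) -> (not hit))) and (hit -> open)
Answer: WP = ((not hit) -> ((not open) -> (not hit))) and (hit -> open)


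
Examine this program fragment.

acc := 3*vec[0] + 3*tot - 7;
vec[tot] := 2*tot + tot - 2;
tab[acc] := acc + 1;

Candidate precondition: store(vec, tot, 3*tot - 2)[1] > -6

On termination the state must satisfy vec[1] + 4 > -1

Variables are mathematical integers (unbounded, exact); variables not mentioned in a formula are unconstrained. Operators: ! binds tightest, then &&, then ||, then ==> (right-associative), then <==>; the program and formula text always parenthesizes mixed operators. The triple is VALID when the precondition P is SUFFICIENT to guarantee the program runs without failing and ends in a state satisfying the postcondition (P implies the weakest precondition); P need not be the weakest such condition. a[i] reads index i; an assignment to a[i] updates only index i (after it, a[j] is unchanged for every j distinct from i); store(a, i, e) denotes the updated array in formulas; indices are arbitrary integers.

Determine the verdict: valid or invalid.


Working backward. After the program, the postcondition vec[1] + 4 > -1 must hold; in canonical form it is vec[1] > -5.
Before tab[acc] := acc + 1: vec[1] > -5
Before vec[tot] := 2*tot + tot - 2: store(vec, tot, 3*tot - 2)[1] > -5
Before acc := 3*vec[0] + 3*tot - 7: store(vec, tot, 3*tot - 2)[1] > -5
The weakest precondition is store(vec, tot, 3*tot - 2)[1] > -5.
Check whether store(vec, tot, 3*tot - 2)[1] > -6 implies it.
Countermodel: at the initial state tot = 0, vec = {[0] = 2, [1] = -5, elsewhere 2}, the precondition holds but the weakest precondition fails.
Answer: invalid


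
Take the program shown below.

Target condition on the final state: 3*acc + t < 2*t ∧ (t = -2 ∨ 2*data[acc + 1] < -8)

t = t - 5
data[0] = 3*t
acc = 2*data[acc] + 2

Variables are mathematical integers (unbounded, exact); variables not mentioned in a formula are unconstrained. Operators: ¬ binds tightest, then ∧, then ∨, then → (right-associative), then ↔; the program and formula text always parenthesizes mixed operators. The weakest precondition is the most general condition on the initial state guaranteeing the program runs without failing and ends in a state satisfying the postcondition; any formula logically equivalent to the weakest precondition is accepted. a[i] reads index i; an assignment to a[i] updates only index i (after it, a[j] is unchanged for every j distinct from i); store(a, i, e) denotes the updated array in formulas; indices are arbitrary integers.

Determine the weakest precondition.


Working backward. After the program, the postcondition 3*acc + t < 2*t ∧ (t = -2 ∨ 2*data[acc + 1] < -8) must hold; in canonical form it is 3*acc < t ∧ (t = -2 ∨ 2*data[acc + 1] < -8).
Before acc := 2*data[acc] + 2: 6*data[acc] < t - 6 ∧ (t = -2 ∨ 2*data[2*data[acc] + 3] < -8)
Before data[0] := 3*t: 6*store(data, 0, 3*t)[acc] < t - 6 ∧ (t = -2 ∨ 2*store(data, 0, 3*t)[2*store(data, 0, 3*t)[acc] + 3] < -8)
Before t := t - 5: 6*store(data, 0, 3*t - 15)[acc] < t - 11 ∧ (t = 3 ∨ 2*store(data, 0, 3*t - 15)[2*store(data, 0, 3*t - 15)[acc] + 3] < -8)
Answer: WP = 6*store(data, 0, 3*t - 15)[acc] < t - 11 ∧ (t = 3 ∨ 2*store(data, 0, 3*t - 15)[2*store(data, 0, 3*t - 15)[acc] + 3] < -8)


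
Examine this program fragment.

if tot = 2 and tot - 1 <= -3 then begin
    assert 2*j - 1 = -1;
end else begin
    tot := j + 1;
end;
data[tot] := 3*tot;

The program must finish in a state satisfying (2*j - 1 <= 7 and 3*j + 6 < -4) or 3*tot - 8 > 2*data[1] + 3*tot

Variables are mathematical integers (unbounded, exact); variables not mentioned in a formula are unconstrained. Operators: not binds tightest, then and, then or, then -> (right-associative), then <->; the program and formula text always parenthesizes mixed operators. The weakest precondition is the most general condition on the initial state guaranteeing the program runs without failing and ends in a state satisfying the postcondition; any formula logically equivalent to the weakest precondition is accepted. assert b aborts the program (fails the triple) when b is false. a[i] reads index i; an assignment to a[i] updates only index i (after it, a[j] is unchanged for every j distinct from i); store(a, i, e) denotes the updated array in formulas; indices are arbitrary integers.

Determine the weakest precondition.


Working backward. After the program, the postcondition (2*j - 1 <= 7 and 3*j + 6 < -4) or 3*tot - 8 > 2*data[1] + 3*tot must hold; in canonical form it is (2*j <= 8 and 3*j < -10) or 2*data[1] < -8.
Before data[tot] := 3*tot: (2*j <= 8 and 3*j < -10) or 2*store(data, tot, 3*tot)[1] < -8
Then branch requires 2*j = 0 and ((2*j <= 8 and 3*j < -10) or 2*store(data, tot, 3*tot)[1] < -8); else branch requires (2*j <= 8 and 3*j < -10) or 2*store(data, j + 1, 3*j + 3)[1] < -8.
Before the if: ((tot = 2 and tot <= -2) -> (2*j = 0 and ((2*j <= 8 and 3*j < -10) or 2*store(data, tot, 3*tot)[1] < -8))) and ((not (tot = 2 and tot <= -2)) -> ((2*j <= 8 and 3*j < -10) or 2*store(data, j + 1, 3*j + 3)[1] < -8))
Answer: WP = ((tot = 2 and tot <= -2) -> (2*j = 0 and ((2*j <= 8 and 3*j < -10) or 2*store(data, tot, 3*tot)[1] < -8))) and ((not (tot = 2 and tot <= -2)) -> ((2*j <= 8 and 3*j < -10) or 2*store(data, j + 1, 3*j + 3)[1] < -8))


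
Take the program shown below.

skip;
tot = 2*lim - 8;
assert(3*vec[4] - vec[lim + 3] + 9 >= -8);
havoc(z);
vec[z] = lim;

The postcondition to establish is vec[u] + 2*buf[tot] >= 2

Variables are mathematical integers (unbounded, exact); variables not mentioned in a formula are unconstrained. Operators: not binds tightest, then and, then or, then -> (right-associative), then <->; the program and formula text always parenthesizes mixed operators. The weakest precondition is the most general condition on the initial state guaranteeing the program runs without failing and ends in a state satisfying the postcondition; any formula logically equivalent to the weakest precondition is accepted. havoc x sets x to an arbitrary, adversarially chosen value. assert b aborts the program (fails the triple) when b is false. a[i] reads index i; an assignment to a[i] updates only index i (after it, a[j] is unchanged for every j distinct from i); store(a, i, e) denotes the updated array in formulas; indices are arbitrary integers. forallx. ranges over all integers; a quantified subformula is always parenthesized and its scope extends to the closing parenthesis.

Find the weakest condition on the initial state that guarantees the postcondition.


Working backward. After the program, the postcondition vec[u] + 2*buf[tot] >= 2 must hold; in canonical form it is 2*buf[tot] + vec[u] >= 2.
Before vec[z] := lim: 2*buf[tot] + store(vec, z, lim)[u] >= 2
Before havoc z: forall z_1. 2*buf[tot] + store(vec, z_1, lim)[u] >= 2
Before assert 3*vec[4] - vec[lim + 3] + 9 >= -8: 3*vec[4] >= vec[lim + 3] - 17 and (forall z_1. 2*buf[tot] + store(vec, z_1, lim)[u] >= 2)
Before tot := 2*lim - 8: 3*vec[4] >= vec[lim + 3] - 17 and (forall z_1. 2*buf[2*lim - 8] + store(vec, z_1, lim)[u] >= 2)
Before skip: 3*vec[4] >= vec[lim + 3] - 17 and (forall z_1. 2*buf[2*lim - 8] + store(vec, z_1, lim)[u] >= 2)
Answer: WP = 3*vec[4] >= vec[lim + 3] - 17 and (forall z_1. 2*buf[2*lim - 8] + store(vec, z_1, lim)[u] >= 2)


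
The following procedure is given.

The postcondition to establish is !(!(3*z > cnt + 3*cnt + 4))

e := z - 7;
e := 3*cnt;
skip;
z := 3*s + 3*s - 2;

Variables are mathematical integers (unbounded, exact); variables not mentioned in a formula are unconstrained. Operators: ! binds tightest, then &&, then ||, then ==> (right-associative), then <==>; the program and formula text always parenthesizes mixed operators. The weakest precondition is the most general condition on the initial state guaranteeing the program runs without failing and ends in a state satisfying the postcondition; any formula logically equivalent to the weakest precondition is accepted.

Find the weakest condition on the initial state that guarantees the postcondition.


Working backward. After the program, the postcondition !(!(3*z > cnt + 3*cnt + 4)) must hold; in canonical form it is 3*z > 4*cnt + 4.
Before z := 3*s + 3*s - 2: 18*s > 4*cnt + 10
Before skip: 18*s > 4*cnt + 10
Before e := 3*cnt: 18*s > 4*cnt + 10
Before e := z - 7: 18*s > 4*cnt + 10
Answer: WP = 18*s > 4*cnt + 10


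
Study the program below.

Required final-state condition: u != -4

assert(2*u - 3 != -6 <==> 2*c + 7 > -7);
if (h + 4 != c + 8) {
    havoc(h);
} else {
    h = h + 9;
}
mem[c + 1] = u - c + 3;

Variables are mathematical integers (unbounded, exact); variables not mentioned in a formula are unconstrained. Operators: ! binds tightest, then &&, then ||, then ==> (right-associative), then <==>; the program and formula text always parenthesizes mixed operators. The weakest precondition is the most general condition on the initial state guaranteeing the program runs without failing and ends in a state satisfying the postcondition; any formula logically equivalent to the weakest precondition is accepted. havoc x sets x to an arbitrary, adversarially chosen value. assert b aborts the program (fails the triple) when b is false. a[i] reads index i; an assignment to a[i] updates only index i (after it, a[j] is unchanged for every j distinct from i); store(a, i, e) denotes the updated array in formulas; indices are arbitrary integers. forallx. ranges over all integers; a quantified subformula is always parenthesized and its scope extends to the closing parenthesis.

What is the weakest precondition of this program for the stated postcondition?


Working backward. After the program, u != -4 must hold.
Before mem[c + 1] := u - c + 3: u != -4
Then branch requires u != -4; else branch requires u != -4.
Before the if: (h != c + 4 ==> u != -4) && ((!(h != c + 4)) ==> u != -4)
Before assert 2*u - 3 != -6 <==> 2*c + 7 > -7: (2*u != -3 <==> 2*c > -14) && (h != c + 4 ==> u != -4) && ((!(h != c + 4)) ==> u != -4)
Answer: WP = (2*u != -3 <==> 2*c > -14) && (h != c + 4 ==> u != -4) && ((!(h != c + 4)) ==> u != -4)


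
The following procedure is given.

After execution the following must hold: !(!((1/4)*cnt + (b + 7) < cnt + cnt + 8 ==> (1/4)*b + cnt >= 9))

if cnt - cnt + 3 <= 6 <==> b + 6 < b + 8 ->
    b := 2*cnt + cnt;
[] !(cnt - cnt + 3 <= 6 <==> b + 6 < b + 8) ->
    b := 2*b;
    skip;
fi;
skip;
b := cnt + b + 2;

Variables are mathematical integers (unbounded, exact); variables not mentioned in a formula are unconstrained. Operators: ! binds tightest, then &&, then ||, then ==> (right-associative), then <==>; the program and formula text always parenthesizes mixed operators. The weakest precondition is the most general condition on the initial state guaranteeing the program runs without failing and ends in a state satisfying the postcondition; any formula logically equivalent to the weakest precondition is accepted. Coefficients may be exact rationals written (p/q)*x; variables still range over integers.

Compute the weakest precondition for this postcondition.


Working backward. After the program, the postcondition !(!((1/4)*cnt + (b + 7) < cnt + cnt + 8 ==> (1/4)*b + cnt >= 9)) must hold; in canonical form it is b < (7/4)*cnt + 1 ==> (1/4)*b + cnt >= 9.
Before b := cnt + b + 2: b < (3/4)*cnt - 1 ==> (1/4)*b + (5/4)*cnt >= 17/2
Before skip: b < (3/4)*cnt - 1 ==> (1/4)*b + (5/4)*cnt >= 17/2
Then branch requires (9/4)*cnt < -1 ==> 2*cnt >= 17/2; else branch requires 2*b < (3/4)*cnt - 1 ==> (1/2)*b + (5/4)*cnt >= 17/2.
Before the if: (9/4)*cnt < -1 ==> 2*cnt >= 17/2
Answer: WP = (9/4)*cnt < -1 ==> 2*cnt >= 17/2


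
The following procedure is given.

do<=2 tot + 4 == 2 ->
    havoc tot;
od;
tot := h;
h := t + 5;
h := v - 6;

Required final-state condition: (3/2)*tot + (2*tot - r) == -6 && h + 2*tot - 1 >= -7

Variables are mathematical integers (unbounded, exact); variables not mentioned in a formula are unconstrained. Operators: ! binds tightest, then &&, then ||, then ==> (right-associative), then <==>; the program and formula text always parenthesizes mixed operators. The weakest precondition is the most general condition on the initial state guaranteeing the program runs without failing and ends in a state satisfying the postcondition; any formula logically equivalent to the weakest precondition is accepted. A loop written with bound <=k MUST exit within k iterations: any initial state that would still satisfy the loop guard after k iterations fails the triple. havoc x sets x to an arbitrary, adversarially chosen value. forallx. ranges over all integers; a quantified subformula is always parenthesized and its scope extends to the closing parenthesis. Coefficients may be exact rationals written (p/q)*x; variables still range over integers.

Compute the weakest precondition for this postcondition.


Working backward. After the program, the postcondition (3/2)*tot + (2*tot - r) == -6 && h + 2*tot - 1 >= -7 must hold; in canonical form it is (7/2)*tot == r - 6 && h + 2*tot >= -6.
Before h := v - 6: (7/2)*tot == r - 6 && 2*tot + v >= 0
Before h := t + 5: (7/2)*tot == r - 6 && 2*tot + v >= 0
Before tot := h: (7/2)*h == r - 6 && 2*h + v >= 0
Before the loop (bound <=2), unroll the exhaustion recursion (WP_0 = exit-now case; WP_j = one more guarded iteration, up to j = 2):
  WP_0: (!(tot == -2)) && (7/2)*h == r - 6 && 2*h + v >= 0
  WP_1: (tot == -2 ==> (forall tot_1. ((!(tot_1 == -2)) && (7/2)*h == r - 6 && 2*h + v >= 0))) && ((!(tot == -2)) ==> ((7/2)*h == r - 6 && 2*h + v >= 0))
  WP_2: (tot == -2 ==> (forall tot_2. ((tot_2 == -2 ==> (forall tot_1. ((!(tot_1 == -2)) && (7/2)*h == r - 6 && 2*h + v >= 0))) && ((!(tot_2 == -2)) ==> ((7/2)*h == r - 6 && 2*h + v >= 0))))) && ((!(tot == -2)) ==> ((7/2)*h == r - 6 && 2*h + v >= 0))
So before the loop: (tot == -2 ==> (forall tot_2. ((tot_2 == -2 ==> (forall tot_1. ((!(tot_1 == -2)) && (7/2)*h == r - 6 && 2*h + v >= 0))) && ((!(tot_2 == -2)) ==> ((7/2)*h == r - 6 && 2*h + v >= 0))))) && ((!(tot == -2)) ==> ((7/2)*h == r - 6 && 2*h + v >= 0))
Answer: WP = (tot == -2 ==> (forall tot_2. ((tot_2 == -2 ==> (forall tot_1. ((!(tot_1 == -2)) && (7/2)*h == r - 6 && 2*h + v >= 0))) && ((!(tot_2 == -2)) ==> ((7/2)*h == r - 6 && 2*h + v >= 0))))) && ((!(tot == -2)) ==> ((7/2)*h == r - 6 && 2*h + v >= 0))


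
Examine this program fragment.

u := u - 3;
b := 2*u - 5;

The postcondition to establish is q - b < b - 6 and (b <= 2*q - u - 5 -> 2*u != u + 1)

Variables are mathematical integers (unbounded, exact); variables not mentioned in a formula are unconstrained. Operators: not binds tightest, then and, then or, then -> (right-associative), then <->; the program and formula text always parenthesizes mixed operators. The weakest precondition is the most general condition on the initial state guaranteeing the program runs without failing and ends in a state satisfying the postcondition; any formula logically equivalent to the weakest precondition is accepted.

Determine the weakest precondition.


Working backward. After the program, the postcondition q - b < b - 6 and (b <= 2*q - u - 5 -> 2*u != u + 1) must hold; in canonical form it is q < 2*b - 6 and (b + u <= 2*q - 5 -> u != 1).
Before b := 2*u - 5: q < 4*u - 16 and (3*u <= 2*q -> u != 1)
Before u := u - 3: q < 4*u - 28 and (3*u <= 2*q + 9 -> u != 4)
Answer: WP = q < 4*u - 28 and (3*u <= 2*q + 9 -> u != 4)


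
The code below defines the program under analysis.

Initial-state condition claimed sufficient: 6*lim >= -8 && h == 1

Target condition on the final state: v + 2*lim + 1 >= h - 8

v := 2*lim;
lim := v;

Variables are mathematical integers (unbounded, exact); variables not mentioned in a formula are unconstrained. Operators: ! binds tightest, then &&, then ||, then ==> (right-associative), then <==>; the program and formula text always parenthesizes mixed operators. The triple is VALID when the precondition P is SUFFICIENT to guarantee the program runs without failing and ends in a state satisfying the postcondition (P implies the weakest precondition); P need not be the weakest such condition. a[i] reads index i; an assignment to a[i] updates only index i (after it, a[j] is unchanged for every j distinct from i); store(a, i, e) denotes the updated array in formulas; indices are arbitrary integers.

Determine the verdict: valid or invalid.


Working backward. After the program, the postcondition v + 2*lim + 1 >= h - 8 must hold; in canonical form it is 2*lim + v >= h - 9.
Before lim := v: 3*v >= h - 9
Before v := 2*lim: 6*lim >= h - 9
The weakest precondition is 6*lim >= h - 9.
Check whether 6*lim >= -8 && h == 1 implies it.
Every state satisfying the precondition satisfies the weakest precondition: the implication holds.
Answer: valid


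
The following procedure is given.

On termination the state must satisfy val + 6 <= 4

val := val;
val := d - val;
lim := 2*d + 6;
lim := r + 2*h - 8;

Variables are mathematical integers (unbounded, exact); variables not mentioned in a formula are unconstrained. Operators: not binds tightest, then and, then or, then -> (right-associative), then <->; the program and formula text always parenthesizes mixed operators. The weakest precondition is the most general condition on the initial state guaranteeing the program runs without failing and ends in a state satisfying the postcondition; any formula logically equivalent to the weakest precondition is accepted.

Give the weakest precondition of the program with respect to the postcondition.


Working backward. After the program, the postcondition val + 6 <= 4 must hold; in canonical form it is val <= -2.
Before lim := r + 2*h - 8: val <= -2
Before lim := 2*d + 6: val <= -2
Before val := d - val: d <= val - 2
Before val := val: d <= val - 2
Answer: WP = d <= val - 2


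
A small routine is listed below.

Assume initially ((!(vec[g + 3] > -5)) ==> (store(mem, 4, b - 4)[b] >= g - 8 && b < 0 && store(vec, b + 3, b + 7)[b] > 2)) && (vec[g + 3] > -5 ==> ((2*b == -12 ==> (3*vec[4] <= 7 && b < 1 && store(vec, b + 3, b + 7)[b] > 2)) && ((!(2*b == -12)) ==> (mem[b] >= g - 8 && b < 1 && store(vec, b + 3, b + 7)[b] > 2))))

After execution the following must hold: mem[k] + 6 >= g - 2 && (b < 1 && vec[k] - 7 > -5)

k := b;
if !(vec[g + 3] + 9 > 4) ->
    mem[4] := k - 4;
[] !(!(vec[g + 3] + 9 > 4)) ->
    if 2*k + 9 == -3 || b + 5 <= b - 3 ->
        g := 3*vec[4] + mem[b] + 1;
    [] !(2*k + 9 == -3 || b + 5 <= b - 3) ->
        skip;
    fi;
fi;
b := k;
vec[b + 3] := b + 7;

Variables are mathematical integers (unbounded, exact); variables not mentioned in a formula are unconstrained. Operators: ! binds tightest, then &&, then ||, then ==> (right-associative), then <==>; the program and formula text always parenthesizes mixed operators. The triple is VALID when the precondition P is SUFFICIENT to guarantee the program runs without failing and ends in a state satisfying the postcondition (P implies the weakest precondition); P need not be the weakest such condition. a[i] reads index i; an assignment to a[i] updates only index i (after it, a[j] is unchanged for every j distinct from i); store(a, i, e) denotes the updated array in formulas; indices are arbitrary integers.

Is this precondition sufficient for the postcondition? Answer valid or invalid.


Working backward. After the program, the postcondition mem[k] + 6 >= g - 2 && (b < 1 && vec[k] - 7 > -5) must hold; in canonical form it is mem[k] >= g - 8 && b < 1 && vec[k] > 2.
Before vec[b + 3] := b + 7: mem[k] >= g - 8 && b < 1 && store(vec, b + 3, b + 7)[k] > 2
Before b := k: mem[k] >= g - 8 && k < 1 && store(vec, k + 3, k + 7)[k] > 2
Then branch requires store(mem, 4, k - 4)[k] >= g - 8 && k < 1 && store(vec, k + 3, k + 7)[k] > 2; else branch requires (2*k == -12 ==> (mem[k] >= mem[b] + 3*vec[4] - 7 && k < 1 && store(vec, k + 3, k + 7)[k] > 2)) && ((!(2*k == -12)) ==> (mem[k] >= g - 8 && k < 1 && store(vec, k + 3, k + 7)[k] > 2)).
Before the if: ((!(vec[g + 3] > -5)) ==> (store(mem, 4, k - 4)[k] >= g - 8 && k < 1 && store(vec, k + 3, k + 7)[k] > 2)) && (vec[g + 3] > -5 ==> ((2*k == -12 ==> (mem[k] >= mem[b] + 3*vec[4] - 7 && k < 1 && store(vec, k + 3, k + 7)[k] > 2)) && ((!(2*k == -12)) ==> (mem[k] >= g - 8 && k < 1 && store(vec, k + 3, k + 7)[k] > 2))))
Before k := b: ((!(vec[g + 3] > -5)) ==> (store(mem, 4, b - 4)[b] >= g - 8 && b < 1 && store(vec, b + 3, b + 7)[b] > 2)) && (vec[g + 3] > -5 ==> ((2*b == -12 ==> (3*vec[4] <= 7 && b < 1 && store(vec, b + 3, b + 7)[b] > 2)) && ((!(2*b == -12)) ==> (mem[b] >= g - 8 && b < 1 && store(vec, b + 3, b + 7)[b] > 2))))
The weakest precondition is ((!(vec[g + 3] > -5)) ==> (store(mem, 4, b - 4)[b] >= g - 8 && b < 1 && store(vec, b + 3, b + 7)[b] > 2)) && (vec[g + 3] > -5 ==> ((2*b == -12 ==> (3*vec[4] <= 7 && b < 1 && store(vec, b + 3, b + 7)[b] > 2)) && ((!(2*b == -12)) ==> (mem[b] >= g - 8 && b < 1 && store(vec, b + 3, b + 7)[b] > 2)))).
Check whether ((!(vec[g + 3] > -5)) ==> (store(mem, 4, b - 4)[b] >= g - 8 && b < 0 && store(vec, b + 3, b + 7)[b] > 2)) && (vec[g + 3] > -5 ==> ((2*b == -12 ==> (3*vec[4] <= 7 && b < 1 && store(vec, b + 3, b + 7)[b] > 2)) && ((!(2*b == -12)) ==> (mem[b] >= g - 8 && b < 1 && store(vec, b + 3, b + 7)[b] > 2)))) implies it.
Every state satisfying the precondition satisfies the weakest precondition: the implication holds.
Answer: valid
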